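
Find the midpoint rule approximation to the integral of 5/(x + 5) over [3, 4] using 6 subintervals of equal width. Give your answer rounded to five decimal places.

0.58890

Δx = (4 − 3)/6 = 1/6.
Midpoints: 37/12, 3.25, 41/12, 43/12, 3.75, 47/12.
f(37/12) = 60/97, f(3.25) = 20/33, f(41/12) = 60/101, f(43/12) = 60/103, f(3.75) = 4/7, f(47/12) = 60/107.
Sum = Δx · [f(37/12) + f(3.25) + f(41/12) + ...].
Sum ≈ 0.58890.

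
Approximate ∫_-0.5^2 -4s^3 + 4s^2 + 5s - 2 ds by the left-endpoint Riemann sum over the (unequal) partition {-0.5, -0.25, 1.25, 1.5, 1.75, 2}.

-4.84375

Subinterval widths: 0.25, 1.5, 0.25, 0.25, 0.25.
Left endpoints: -0.5, -0.25, 1.25, 1.5, 1.75.
f(-0.5) = -3, f(-0.25) = -2.9375, f(1.25) = 2.6875, f(1.5) = 1, f(1.75) = -2.4375.
Sum = Σ Δs_i · f(s_i).
Sum = -4.84375.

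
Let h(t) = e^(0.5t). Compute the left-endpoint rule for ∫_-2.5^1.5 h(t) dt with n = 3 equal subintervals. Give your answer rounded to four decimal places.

Δt = (1.5 − (-2.5))/3 = 4/3.
Left endpoints: -2.5, -7/6, 1/6.
h(-2.5) ≈ 0.2865, h(-7/6) ≈ 0.5580, h(1/6) ≈ 1.0869.
Sum = Δt · [h(-2.5) + h(-7/6) + h(1/6)].
Sum ≈ 2.5753.

2.5753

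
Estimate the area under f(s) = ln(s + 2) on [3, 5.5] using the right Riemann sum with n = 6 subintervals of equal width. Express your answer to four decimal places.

Δs = (5.5 − 3)/6 = 5/12.
Right endpoints: 41/12, 23/6, 4.25, 14/3, 61/12, 5.5.
f(41/12) ≈ 1.6895, f(23/6) ≈ 1.7636, f(4.25) ≈ 1.8326, f(14/3) ≈ 1.8971, f(61/12) ≈ 1.9577, f(5.5) ≈ 2.0149.
Sum = Δs · [f(41/12) + f(23/6) + f(4.25) + ...].
Sum ≈ 4.6481.

4.6481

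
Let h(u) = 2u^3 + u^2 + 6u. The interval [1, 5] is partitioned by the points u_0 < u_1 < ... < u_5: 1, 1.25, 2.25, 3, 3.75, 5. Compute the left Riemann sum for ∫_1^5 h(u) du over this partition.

Subinterval widths: 0.25, 1, 0.75, 0.75, 1.25.
Left endpoints: 1, 1.25, 2.25, 3, 3.75.
h(1) = 9, h(1.25) = 12.96875, h(2.25) = 41.34375, h(3) = 81, h(3.75) = 142.03125.
Sum = Σ Δu_i · h(u_i).
Sum = 284.515625.

284.515625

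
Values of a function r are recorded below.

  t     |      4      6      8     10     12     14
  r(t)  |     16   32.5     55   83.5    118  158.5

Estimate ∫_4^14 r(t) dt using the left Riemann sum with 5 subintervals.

610

Δt = 2.
Sum = 2·[16 + 32.5 + 55 + 83.5 + 118] = 610.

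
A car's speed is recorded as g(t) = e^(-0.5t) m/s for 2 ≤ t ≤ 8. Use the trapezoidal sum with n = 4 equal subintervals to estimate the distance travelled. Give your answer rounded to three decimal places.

0.732

Δt = (8 − 2)/4 = 1.5.
g(2) ≈ 0.368, g(3.5) ≈ 0.174, g(5) ≈ 0.082, g(6.5) ≈ 0.039, g(8) ≈ 0.018.
T_4 = (Δt/2)·[g(t_0) + 2g(t_1) + 2g(t_2) + 2g(t_3) + g(t_4)].
Sum ≈ 0.732.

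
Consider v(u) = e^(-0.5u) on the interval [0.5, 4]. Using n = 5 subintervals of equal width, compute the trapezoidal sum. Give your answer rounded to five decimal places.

Δu = (4 − 0.5)/5 = 0.7.
v(0.5) ≈ 0.77880, v(1.2) ≈ 0.54881, v(1.9) ≈ 0.38674, v(2.6) ≈ 0.27253, v(3.3) ≈ 0.19205, v(4) ≈ 0.13534.
T_5 = (Δu/2)·[v(u_0) + 2v(u_1) + ... + 2v(u_{4}) + v(u_5)].
Sum ≈ 1.30004.

1.30004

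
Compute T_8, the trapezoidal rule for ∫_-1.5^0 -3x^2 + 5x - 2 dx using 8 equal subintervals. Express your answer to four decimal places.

-12.0264

Δx = (0 − (-1.5))/8 = 0.1875.
f(-1.5) = -16.25, f(-1.3125) = -13.73046875, f(-1.125) = -11.421875, f(-0.9375) = -9.32421875, f(-0.75) = -7.4375, f(-0.5625) = -5.76171875, f(-0.375) = -4.296875, f(-0.1875) = -3.04296875, f(0) = -2.
T_8 = (Δx/2)·[f(x_0) + 2f(x_1) + ... + 2f(x_{7}) + f(x_8)].
Sum ≈ -12.0264.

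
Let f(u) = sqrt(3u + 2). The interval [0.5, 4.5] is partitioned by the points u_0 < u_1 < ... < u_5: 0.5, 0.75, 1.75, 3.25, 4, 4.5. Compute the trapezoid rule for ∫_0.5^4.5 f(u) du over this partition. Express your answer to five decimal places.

12.06714

Subinterval widths: 0.25, 1, 1.5, 0.75, 0.5.
f(0.5) ≈ 1.87083, f(0.75) ≈ 2.06155, f(1.75) ≈ 2.69258, f(3.25) ≈ 3.42783, f(4) ≈ 3.74166, f(4.5) ≈ 3.93700.
On each subinterval the trapezoid contributes (Δu_i/2)·[f(u_{i-1}) + f(u_i)].
Sum ≈ 12.06714.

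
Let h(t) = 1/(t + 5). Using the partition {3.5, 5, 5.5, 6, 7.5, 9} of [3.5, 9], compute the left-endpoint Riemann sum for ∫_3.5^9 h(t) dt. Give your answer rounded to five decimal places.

Subinterval widths: 1.5, 0.5, 0.5, 1.5, 1.5.
Left endpoints: 3.5, 5, 5.5, 6, 7.5.
h(3.5) = 2/17, h(5) = 0.1, h(5.5) = 2/21, h(6) = 1/11, h(7.5) = 0.08.
Sum = Σ Δt_i · h(t_i).
Sum ≈ 0.53045.

0.53045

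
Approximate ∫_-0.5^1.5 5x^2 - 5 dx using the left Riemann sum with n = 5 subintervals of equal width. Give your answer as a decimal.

-5.9

Δx = (1.5 − (-0.5))/5 = 0.4.
Left endpoints: -0.5, -0.1, 0.3, 0.7, 1.1.
f(-0.5) = -3.75, f(-0.1) = -4.95, f(0.3) = -4.55, f(0.7) = -2.55, f(1.1) = 1.05.
Sum = Δx · [f(-0.5) + f(-0.1) + f(0.3) + f(0.7) + f(1.1)].
Sum = -5.9.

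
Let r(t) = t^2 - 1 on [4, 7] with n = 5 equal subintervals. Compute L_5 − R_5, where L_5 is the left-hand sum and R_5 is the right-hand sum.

L_5 = 80.28.
R_5 = 100.08.
L_5 − R_5 = -19.8.

-19.8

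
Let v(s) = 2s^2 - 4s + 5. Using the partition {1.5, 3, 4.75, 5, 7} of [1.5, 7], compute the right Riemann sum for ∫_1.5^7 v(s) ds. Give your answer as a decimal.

Subinterval widths: 1.5, 1.75, 0.25, 2.
Right endpoints: 3, 4.75, 5, 7.
v(3) = 11, v(4.75) = 31.125, v(5) = 35, v(7) = 75.
Sum = Σ Δs_i · v(s_i).
Sum = 229.71875.

229.71875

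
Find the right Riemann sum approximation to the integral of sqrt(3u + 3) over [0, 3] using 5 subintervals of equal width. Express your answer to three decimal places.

Δu = (3 − 0)/5 = 0.6.
Right endpoints: 0.6, 1.2, 1.8, 2.4, 3.
f(0.6) ≈ 2.191, f(1.2) ≈ 2.569, f(1.8) ≈ 2.898, f(2.4) ≈ 3.194, f(3) ≈ 3.464.
Sum = Δu · [f(0.6) + f(1.2) + f(1.8) + f(2.4) + f(3)].
Sum ≈ 8.590.

8.590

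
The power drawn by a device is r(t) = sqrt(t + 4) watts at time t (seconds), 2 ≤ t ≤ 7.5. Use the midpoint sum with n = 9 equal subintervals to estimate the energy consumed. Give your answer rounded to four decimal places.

Δt = (7.5 − 2)/9 = 11/18.
Midpoints: 83/36, 35/12, 127/36, 149/36, 4.75, 193/36, 215/36, 79/12, 259/36.
r(83/36) ≈ 2.5111, r(35/12) ≈ 2.6300, r(127/36) ≈ 2.7437, r(149/36) ≈ 2.8529, r(4.75) ≈ 2.9580, r(193/36) ≈ 3.0596, r(215/36) ≈ 3.1579, r(79/12) ≈ 3.2532, r(259/36) ≈ 3.3458.
Sum = Δt · [r(83/36) + r(35/12) + r(127/36) + ...].
Sum ≈ 16.2019.

16.2019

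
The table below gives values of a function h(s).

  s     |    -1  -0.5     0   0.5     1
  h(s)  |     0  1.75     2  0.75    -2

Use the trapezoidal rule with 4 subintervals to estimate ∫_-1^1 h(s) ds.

Δs = 0.5.
T_4 = (0.5/2)·[0 + 2·1.75 + 2·2 + 2·0.75 + (-2)] = 1.75.

1.75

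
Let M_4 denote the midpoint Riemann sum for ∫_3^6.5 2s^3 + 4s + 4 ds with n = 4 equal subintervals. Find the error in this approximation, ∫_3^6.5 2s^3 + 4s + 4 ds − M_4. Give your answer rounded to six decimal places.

Exact integral: ∫_3^6.5 f(s) ds = 932.53125.
M_4 ≈ 926.16699219.
Error ≈ 932.53125 − 926.16699219 ≈ 6.364258.

6.364258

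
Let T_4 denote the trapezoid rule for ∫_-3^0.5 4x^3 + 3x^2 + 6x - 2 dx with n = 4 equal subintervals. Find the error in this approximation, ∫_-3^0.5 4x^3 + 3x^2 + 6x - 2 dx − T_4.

5.359375

Exact integral: ∫_-3^0.5 f(x) dx = -87.0625.
T_4 = -92.421875.
Error = -87.0625 − (-92.421875) = 5.359375.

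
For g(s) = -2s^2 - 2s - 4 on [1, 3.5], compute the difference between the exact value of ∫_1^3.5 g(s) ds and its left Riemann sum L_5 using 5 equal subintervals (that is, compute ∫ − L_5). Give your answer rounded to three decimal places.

-6.667

Exact integral: ∫_1^3.5 g(s) ds ≈ -49.16667.
L_5 = -42.5.
Error ≈ -49.16667 − (-42.5) ≈ -6.667.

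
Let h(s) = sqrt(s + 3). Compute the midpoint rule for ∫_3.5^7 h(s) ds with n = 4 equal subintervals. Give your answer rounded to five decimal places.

10.03519

Δs = (7 − 3.5)/4 = 0.875.
Midpoints: 3.9375, 4.8125, 5.6875, 6.5625.
h(3.9375) ≈ 2.63391, h(4.8125) ≈ 2.79508, h(5.6875) ≈ 2.94746, h(6.5625) ≈ 3.09233.
Sum = Δs · [h(3.9375) + h(4.8125) + h(5.6875) + h(6.5625)].
Sum ≈ 10.03519.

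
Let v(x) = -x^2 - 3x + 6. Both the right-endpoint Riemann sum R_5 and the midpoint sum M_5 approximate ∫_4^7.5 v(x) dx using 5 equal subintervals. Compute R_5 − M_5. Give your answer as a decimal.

R_5 = -176.715.
M_5 = -158.52375.
R_5 − M_5 = -18.19125.

-18.19125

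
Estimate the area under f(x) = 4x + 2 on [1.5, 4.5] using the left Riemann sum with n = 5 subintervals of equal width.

Δx = (4.5 − 1.5)/5 = 0.6.
Left endpoints: 1.5, 2.1, 2.7, 3.3, 3.9.
f(1.5) = 8, f(2.1) = 10.4, f(2.7) = 12.8, f(3.3) = 15.2, f(3.9) = 17.6.
Sum = Δx · [f(1.5) + f(2.1) + f(2.7) + f(3.3) + f(3.9)].
Sum = 38.4.

38.4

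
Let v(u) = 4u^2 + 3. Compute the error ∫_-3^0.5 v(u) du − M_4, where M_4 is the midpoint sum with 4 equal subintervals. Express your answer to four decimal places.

Exact integral: ∫_-3^0.5 v(u) du ≈ 46.666667.
M_4 = 45.7734375.
Error ≈ 46.666667 − 45.7734375 ≈ 0.8932.

0.8932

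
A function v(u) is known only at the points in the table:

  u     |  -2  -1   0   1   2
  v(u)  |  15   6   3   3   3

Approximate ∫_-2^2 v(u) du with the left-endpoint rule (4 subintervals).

Δu = 1.
Sum = 1·[15 + 6 + 3 + 3] = 27.

27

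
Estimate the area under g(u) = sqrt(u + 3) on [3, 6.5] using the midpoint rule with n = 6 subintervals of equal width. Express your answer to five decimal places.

Δu = (6.5 − 3)/6 = 7/12.
Midpoints: 79/24, 3.875, 107/24, 121/24, 5.625, 149/24.
g(79/24) ≈ 2.50832, g(3.875) ≈ 2.62202, g(107/24) ≈ 2.73099, g(121/24) ≈ 2.83578, g(5.625) ≈ 2.93684, g(149/24) ≈ 3.03452.
Sum = Δu · [g(79/24) + g(3.875) + g(107/24) + ...].
Sum ≈ 9.72328.

9.72328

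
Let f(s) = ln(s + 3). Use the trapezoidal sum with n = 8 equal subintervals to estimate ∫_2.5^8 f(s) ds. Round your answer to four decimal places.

11.4972

Δs = (8 − 2.5)/8 = 0.6875.
f(2.5) ≈ 1.7047, f(3.1875) ≈ 1.8225, f(3.875) ≈ 1.9279, f(4.5625) ≈ 2.0232, f(5.25) ≈ 2.1102, f(5.9375) ≈ 2.1903, f(6.625) ≈ 2.2644, f(7.3125) ≈ 2.3334, f(8) ≈ 2.3979.
T_8 = (Δs/2)·[f(s_0) + 2f(s_1) + ... + 2f(s_{7}) + f(s_8)].
Sum ≈ 11.4972.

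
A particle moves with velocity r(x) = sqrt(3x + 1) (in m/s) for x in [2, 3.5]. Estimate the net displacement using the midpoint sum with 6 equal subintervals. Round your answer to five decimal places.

Δx = (3.5 − 2)/6 = 0.25.
Midpoints: 2.125, 2.375, 2.625, 2.875, 3.125, 3.375.
r(2.125) ≈ 2.71570, r(2.375) ≈ 2.85044, r(2.625) ≈ 2.97909, r(2.875) ≈ 3.10242, r(3.125) ≈ 3.22102, r(3.375) ≈ 3.33542.
Sum = Δx · [r(2.125) + r(2.375) + r(2.625) + ...].
Sum ≈ 4.55102.

4.55102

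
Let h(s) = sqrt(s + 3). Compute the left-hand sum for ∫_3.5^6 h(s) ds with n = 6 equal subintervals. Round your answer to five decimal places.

6.85785

Δs = (6 − 3.5)/6 = 5/12.
Left endpoints: 3.5, 47/12, 13/3, 4.75, 31/6, 67/12.
h(3.5) ≈ 2.54951, h(47/12) ≈ 2.62996, h(13/3) ≈ 2.70801, h(4.75) ≈ 2.78388, h(31/6) ≈ 2.85774, h(67/12) ≈ 2.92973.
Sum = Δs · [h(3.5) + h(47/12) + h(13/3) + ...].
Sum ≈ 6.85785.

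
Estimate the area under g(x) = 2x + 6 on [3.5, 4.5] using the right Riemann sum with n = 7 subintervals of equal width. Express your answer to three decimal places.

14.143

Δx = (4.5 − 3.5)/7 = 1/7.
Right endpoints: 51/14, 53/14, 55/14, 57/14, 59/14, 61/14, 4.5.
g(51/14) = 93/7, g(53/14) = 95/7, g(55/14) = 97/7, g(57/14) = 99/7, g(59/14) = 101/7, g(61/14) = 103/7, g(4.5) = 15.
Sum = Δx · [g(51/14) + g(53/14) + g(55/14) + ...].
Sum ≈ 14.143.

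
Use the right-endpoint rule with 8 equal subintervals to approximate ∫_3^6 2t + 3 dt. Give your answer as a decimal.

Δt = (6 − 3)/8 = 0.375.
Right endpoints: 3.375, 3.75, 4.125, 4.5, 4.875, 5.25, 5.625, 6.
f(3.375) = 9.75, f(3.75) = 10.5, f(4.125) = 11.25, f(4.5) = 12, f(4.875) = 12.75, f(5.25) = 13.5, f(5.625) = 14.25, f(6) = 15.
Sum = Δt · [f(3.375) + f(3.75) + f(4.125) + ...].
Sum = 37.125.

37.125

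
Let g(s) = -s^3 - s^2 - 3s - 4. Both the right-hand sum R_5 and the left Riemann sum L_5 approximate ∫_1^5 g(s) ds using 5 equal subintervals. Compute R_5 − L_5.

R_5 = -317.6.
L_5 = -189.6.
R_5 − L_5 = -128.

-128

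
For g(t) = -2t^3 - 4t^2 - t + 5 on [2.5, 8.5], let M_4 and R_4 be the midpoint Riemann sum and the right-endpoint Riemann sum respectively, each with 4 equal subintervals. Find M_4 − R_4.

1225.125

M_4 = -3349.875.
R_4 = -4575.
M_4 − R_4 = 1225.125.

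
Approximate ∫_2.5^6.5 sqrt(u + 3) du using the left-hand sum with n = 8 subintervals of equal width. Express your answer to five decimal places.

10.73624

Δu = (6.5 − 2.5)/8 = 0.5.
Left endpoints: 2.5, 3, 3.5, 4, 4.5, 5, 5.5, 6.
f(2.5) ≈ 2.34521, f(3) ≈ 2.44949, f(3.5) ≈ 2.54951, f(4) ≈ 2.64575, f(4.5) ≈ 2.73861, f(5) ≈ 2.82843, f(5.5) ≈ 2.91548, f(6) ≈ 3.00000.
Sum = Δu · [f(2.5) + f(3) + f(3.5) + ...].
Sum ≈ 10.73624.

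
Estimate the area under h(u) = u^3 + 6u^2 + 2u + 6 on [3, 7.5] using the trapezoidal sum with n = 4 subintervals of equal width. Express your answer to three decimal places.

Δu = (7.5 − 3)/4 = 1.125.
h(3) = 93, h(4.125) = 95505/512, h(5.25) = 326.578125, h(6.375) = 267099/512, h(7.5) = 780.375.
T_4 = (Δu/2)·[h(u_0) + 2h(u_1) + 2h(u_2) + 2h(u_3) + h(u_4)].
Sum ≈ 1655.411.

1655.411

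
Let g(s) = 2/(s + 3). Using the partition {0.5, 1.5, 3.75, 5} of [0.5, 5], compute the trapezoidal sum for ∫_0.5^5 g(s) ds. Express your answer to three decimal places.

Subinterval widths: 1, 2.25, 1.25.
g(0.5) = 4/7, g(1.5) = 4/9, g(3.75) = 8/27, g(5) = 0.25.
On each subinterval the trapezoid contributes (Δs_i/2)·[g(s_{i-1}) + g(s_i)].
Sum ≈ 1.683.

1.683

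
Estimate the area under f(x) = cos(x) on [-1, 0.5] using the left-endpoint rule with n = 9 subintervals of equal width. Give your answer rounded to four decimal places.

1.2897

Δx = (0.5 − (-1))/9 = 1/6.
Left endpoints: -1, -5/6, -2/3, -0.5, -1/3, -1/6, 0, 1/6, 1/3.
f(-1) ≈ 0.5403, f(-5/6) ≈ 0.6724, f(-2/3) ≈ 0.7859, f(-0.5) ≈ 0.8776, f(-1/3) ≈ 0.9450, f(-1/6) ≈ 0.9861, f(0) ≈ 1.0000, f(1/6) ≈ 0.9861, f(1/3) ≈ 0.9450.
Sum = Δx · [f(-1) + f(-5/6) + f(-2/3) + ...].
Sum ≈ 1.2897.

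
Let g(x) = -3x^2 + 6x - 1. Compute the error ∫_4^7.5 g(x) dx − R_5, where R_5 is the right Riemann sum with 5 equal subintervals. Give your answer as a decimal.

Exact integral: ∫_4^7.5 g(x) dx = -240.625.
R_5 = -276.395.
Error = -240.625 − (-276.395) = 35.77.

35.77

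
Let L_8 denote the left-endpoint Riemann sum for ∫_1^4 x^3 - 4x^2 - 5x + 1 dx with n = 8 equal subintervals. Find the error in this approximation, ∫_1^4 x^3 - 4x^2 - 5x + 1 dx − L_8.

Exact integral: ∫_1^4 f(x) dx = -54.75.
L_8 = -52.25390625.
Error = -54.75 − (-52.25390625) = -2.49609375.

-2.49609375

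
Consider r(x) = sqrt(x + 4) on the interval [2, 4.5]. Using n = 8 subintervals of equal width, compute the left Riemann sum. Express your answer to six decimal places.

6.649996

Δx = (4.5 − 2)/8 = 0.3125.
Left endpoints: 2, 2.3125, 2.625, 2.9375, 3.25, 3.5625, 3.875, 4.1875.
r(2) ≈ 2.449490, r(2.3125) ≈ 2.512469, r(2.625) ≈ 2.573908, r(2.9375) ≈ 2.633913, r(3.25) ≈ 2.692582, r(3.5625) ≈ 2.750000, r(3.875) ≈ 2.806243, r(4.1875) ≈ 2.861381.
Sum = Δx · [r(2) + r(2.3125) + r(2.625) + ...].
Sum ≈ 6.649996.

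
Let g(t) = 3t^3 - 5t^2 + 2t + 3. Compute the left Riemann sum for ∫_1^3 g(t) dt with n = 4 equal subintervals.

21.25

Δt = (3 − 1)/4 = 0.5.
Left endpoints: 1, 1.5, 2, 2.5.
g(1) = 3, g(1.5) = 4.875, g(2) = 11, g(2.5) = 23.625.
Sum = Δt · [g(1) + g(1.5) + g(2) + g(2.5)].
Sum = 21.25.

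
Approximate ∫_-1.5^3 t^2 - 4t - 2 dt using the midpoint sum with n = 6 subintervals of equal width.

Δt = (3 − (-1.5))/6 = 0.75.
Midpoints: -1.125, -0.375, 0.375, 1.125, 1.875, 2.625.
f(-1.125) = 3.765625, f(-0.375) = -0.359375, f(0.375) = -3.359375, f(1.125) = -5.234375, f(1.875) = -5.984375, f(2.625) = -5.609375.
Sum = Δt · [f(-1.125) + f(-0.375) + f(0.375) + ...].
Sum = -12.5859375.

-12.5859375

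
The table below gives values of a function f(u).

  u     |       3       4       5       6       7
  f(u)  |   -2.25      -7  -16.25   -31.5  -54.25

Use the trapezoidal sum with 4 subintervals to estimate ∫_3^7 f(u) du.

Δu = 1.
T_4 = (1/2)·[(-2.25) + 2·(-7) + 2·(-16.25) + 2·(-31.5) + (-54.25)] = -83.

-83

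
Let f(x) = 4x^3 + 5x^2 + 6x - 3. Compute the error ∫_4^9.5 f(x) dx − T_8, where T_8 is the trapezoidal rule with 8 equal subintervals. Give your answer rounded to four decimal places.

-37.2611

Exact integral: ∫_4^9.5 f(x) dx ≈ 9417.604167.
T_8 ≈ 9454.865234.
Error ≈ 9417.604167 − 9454.865234 ≈ -37.2611.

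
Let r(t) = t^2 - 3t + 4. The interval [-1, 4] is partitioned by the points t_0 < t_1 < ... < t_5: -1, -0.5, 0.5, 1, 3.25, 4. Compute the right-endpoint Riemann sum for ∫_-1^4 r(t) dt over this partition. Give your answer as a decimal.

23.453125

Subinterval widths: 0.5, 1, 0.5, 2.25, 0.75.
Right endpoints: -0.5, 0.5, 1, 3.25, 4.
r(-0.5) = 5.75, r(0.5) = 2.75, r(1) = 2, r(3.25) = 4.8125, r(4) = 8.
Sum = Σ Δt_i · r(t_i).
Sum = 23.453125.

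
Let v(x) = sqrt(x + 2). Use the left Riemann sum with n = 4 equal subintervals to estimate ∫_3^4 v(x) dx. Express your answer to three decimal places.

2.318

Δx = (4 − 3)/4 = 0.25.
Left endpoints: 3, 3.25, 3.5, 3.75.
v(3) ≈ 2.236, v(3.25) ≈ 2.291, v(3.5) ≈ 2.345, v(3.75) ≈ 2.398.
Sum = Δx · [v(3) + v(3.25) + v(3.5) + v(3.75)].
Sum ≈ 2.318.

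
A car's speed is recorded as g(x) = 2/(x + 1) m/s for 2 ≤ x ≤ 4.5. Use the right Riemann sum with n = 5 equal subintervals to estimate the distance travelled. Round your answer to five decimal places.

Δx = (4.5 − 2)/5 = 0.5.
Right endpoints: 2.5, 3, 3.5, 4, 4.5.
g(2.5) = 4/7, g(3) = 0.5, g(3.5) = 4/9, g(4) = 0.4, g(4.5) = 4/11.
Sum = Δx · [g(2.5) + g(3) + g(3.5) + g(4) + g(4.5)].
Sum ≈ 1.13975.

1.13975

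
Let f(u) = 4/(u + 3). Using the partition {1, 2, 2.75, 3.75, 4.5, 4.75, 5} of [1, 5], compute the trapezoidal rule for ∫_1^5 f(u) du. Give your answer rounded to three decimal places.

2.785

Subinterval widths: 1, 0.75, 1, 0.75, 0.25, 0.25.
f(1) = 1, f(2) = 0.8, f(2.75) = 16/23, f(3.75) = 16/27, f(4.5) = 8/15, f(4.75) = 16/31, f(5) = 0.5.
On each subinterval the trapezoid contributes (Δu_i/2)·[f(u_{i-1}) + f(u_i)].
Sum ≈ 2.785.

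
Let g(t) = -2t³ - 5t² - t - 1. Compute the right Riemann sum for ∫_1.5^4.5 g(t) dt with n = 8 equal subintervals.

Δt = (4.5 − 1.5)/8 = 0.375.
Right endpoints: 1.875, 2.25, 2.625, 3, 3.375, 3.75, 4.125, 4.5.
g(1.875) = -33.63671875, g(2.25) = -51.34375, g(2.625) = -74.25390625, g(3) = -103, g(3.375) = -138.21484375, g(3.75) = -180.53125, g(4.125) = -230.58203125, g(4.5) = -289.
Sum = Δt · [g(1.875) + g(2.25) + g(2.625) + ...].
Sum = -412.7109375.

-412.7109375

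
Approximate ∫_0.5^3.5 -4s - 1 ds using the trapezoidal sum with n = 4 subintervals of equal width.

-27

Δs = (3.5 − 0.5)/4 = 0.75.
f(0.5) = -3, f(1.25) = -6, f(2) = -9, f(2.75) = -12, f(3.5) = -15.
T_4 = (Δs/2)·[f(s_0) + 2f(s_1) + 2f(s_2) + 2f(s_3) + f(s_4)].
Sum = -27.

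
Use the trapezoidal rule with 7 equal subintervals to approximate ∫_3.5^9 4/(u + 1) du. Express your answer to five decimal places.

3.20211

Δu = (9 − 3.5)/7 = 11/14.
f(3.5) = 8/9, f(30/7) = 28/37, f(71/14) = 56/85, f(41/7) = 7/12, f(93/14) = 56/107, f(52/7) = 28/59, f(115/14) = 56/129, f(9) = 0.4.
T_7 = (Δu/2)·[f(u_0) + 2f(u_1) + ... + 2f(u_{6}) + f(u_7)].
Sum ≈ 3.20211.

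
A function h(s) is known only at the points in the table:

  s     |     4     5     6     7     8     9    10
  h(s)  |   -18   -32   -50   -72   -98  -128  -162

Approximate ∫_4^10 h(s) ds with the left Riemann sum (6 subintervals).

Δs = 1.
Sum = 1·[(-18) + (-32) + (-50) + (-72) + (-98) + (-128)] = -398.

-398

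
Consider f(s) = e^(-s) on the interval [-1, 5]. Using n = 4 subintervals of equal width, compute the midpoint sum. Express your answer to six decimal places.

Δs = (5 − (-1))/4 = 1.5.
Midpoints: -0.25, 1.25, 2.75, 4.25.
f(-0.25) ≈ 1.284025, f(1.25) ≈ 0.286505, f(2.75) ≈ 0.063928, f(4.25) ≈ 0.014264.
Sum = Δs · [f(-0.25) + f(1.25) + f(2.75) + f(4.25)].
Sum ≈ 2.473083.

2.473083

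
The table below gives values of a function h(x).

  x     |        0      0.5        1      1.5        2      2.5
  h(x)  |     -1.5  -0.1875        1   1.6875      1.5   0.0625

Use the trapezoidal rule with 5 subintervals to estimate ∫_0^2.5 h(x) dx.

1.640625

Δx = 0.5.
T_5 = (0.5/2)·[(-1.5) + 2·(-0.1875) + 2·1 + 2·1.6875 + 2·1.5 + 0.0625] = 1.640625.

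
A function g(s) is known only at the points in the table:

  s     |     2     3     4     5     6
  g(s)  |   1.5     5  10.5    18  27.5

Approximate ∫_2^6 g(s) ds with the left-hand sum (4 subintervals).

35

Δs = 1.
Sum = 1·[1.5 + 5 + 10.5 + 18] = 35.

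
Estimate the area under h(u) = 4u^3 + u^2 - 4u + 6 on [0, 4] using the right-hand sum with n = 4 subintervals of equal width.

Δu = (4 − 0)/4 = 1.
Right endpoints: 1, 2, 3, 4.
h(1) = 7, h(2) = 34, h(3) = 111, h(4) = 262.
Sum = Δu · [h(1) + h(2) + h(3) + h(4)].
Sum = 414.

414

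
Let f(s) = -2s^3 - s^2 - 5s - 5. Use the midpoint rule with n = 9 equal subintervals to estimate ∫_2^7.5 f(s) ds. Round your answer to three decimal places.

Δs = (7.5 − 2)/9 = 11/18.
Midpoints: 83/36, 35/12, 127/36, 149/36, 4.75, 193/36, 215/36, 79/12, 259/36.
f(83/36) = -1081349/23328, f(35/12) = -67145/864, f(127/36) = -2866825/23328, f(149/36) = -4306967/23328, f(4.75) = -265.65625, f(193/36) = -8601499/23328, f(215/36) = -11583665/23328, f(79/12) = -563245/864, f(259/36) = -19537237/23328.
Sum = Δs · [f(83/36) + f(35/12) + f(127/36) + ...].
Sum ≈ -1865.065.

-1865.065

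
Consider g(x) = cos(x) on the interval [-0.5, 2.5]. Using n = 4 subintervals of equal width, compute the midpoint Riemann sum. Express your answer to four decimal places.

Δx = (2.5 − (-0.5))/4 = 0.75.
Midpoints: -0.125, 0.625, 1.375, 2.125.
g(-0.125) ≈ 0.9922, g(0.625) ≈ 0.8110, g(1.375) ≈ 0.1945, g(2.125) ≈ -0.5263.
Sum = Δx · [g(-0.125) + g(0.625) + g(1.375) + g(2.125)].
Sum ≈ 1.1036.

1.1036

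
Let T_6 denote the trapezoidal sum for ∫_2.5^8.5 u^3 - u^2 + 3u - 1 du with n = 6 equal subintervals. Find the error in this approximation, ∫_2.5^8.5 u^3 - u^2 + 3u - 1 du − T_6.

-15.5

Exact integral: ∫_2.5^8.5 f(u) du = 1188.75.
T_6 = 1204.25.
Error = 1188.75 − 1204.25 = -15.5.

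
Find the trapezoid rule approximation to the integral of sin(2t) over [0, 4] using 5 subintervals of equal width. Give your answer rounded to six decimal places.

Δt = (4 − 0)/5 = 0.8.
f(0) ≈ 0.000000, f(0.8) ≈ 0.999574, f(1.6) ≈ -0.058374, f(2.4) ≈ -0.996165, f(3.2) ≈ 0.116549, f(4) ≈ 0.989358.
T_5 = (Δt/2)·[f(t_0) + 2f(t_1) + ... + 2f(t_{4}) + f(t_5)].
Sum ≈ 0.445011.

0.445011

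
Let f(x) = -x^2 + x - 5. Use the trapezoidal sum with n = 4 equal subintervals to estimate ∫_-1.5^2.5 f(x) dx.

Δx = (2.5 − (-1.5))/4 = 1.
f(-1.5) = -8.75, f(-0.5) = -5.75, f(0.5) = -4.75, f(1.5) = -5.75, f(2.5) = -8.75.
T_4 = (Δx/2)·[f(x_0) + 2f(x_1) + 2f(x_2) + 2f(x_3) + f(x_4)].
Sum = -25.

-25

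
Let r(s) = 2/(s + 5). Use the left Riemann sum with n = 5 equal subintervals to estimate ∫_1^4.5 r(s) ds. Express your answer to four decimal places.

0.9634

Δs = (4.5 − 1)/5 = 0.7.
Left endpoints: 1, 1.7, 2.4, 3.1, 3.8.
r(1) = 1/3, r(1.7) = 20/67, r(2.4) = 10/37, r(3.1) = 20/81, r(3.8) = 5/22.
Sum = Δs · [r(1) + r(1.7) + r(2.4) + r(3.1) + r(3.8)].
Sum ≈ 0.9634.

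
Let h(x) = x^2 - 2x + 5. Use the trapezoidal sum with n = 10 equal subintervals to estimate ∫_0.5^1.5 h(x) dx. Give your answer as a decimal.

4.085

Δx = (1.5 − 0.5)/10 = 0.1.
h(0.5) = 4.25, h(0.6) = 4.16, h(0.7) = 4.09, h(0.8) = 4.04, h(0.9) = 4.01, h(1) = 4, h(1.1) = 4.01, h(1.2) = 4.04, h(1.3) = 4.09, h(1.4) = 4.16, h(1.5) = 4.25.
T_10 = (Δx/2)·[h(x_0) + 2h(x_1) + ... + 2h(x_{9}) + h(x_10)].
Sum = 4.085.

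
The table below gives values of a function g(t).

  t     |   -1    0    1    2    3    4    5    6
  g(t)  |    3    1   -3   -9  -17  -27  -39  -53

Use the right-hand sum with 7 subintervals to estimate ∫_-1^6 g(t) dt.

-147

Δt = 1.
Sum = 1·[1 + (-3) + (-9) + (-17) + (-27) + (-39) + (-53)] = -147.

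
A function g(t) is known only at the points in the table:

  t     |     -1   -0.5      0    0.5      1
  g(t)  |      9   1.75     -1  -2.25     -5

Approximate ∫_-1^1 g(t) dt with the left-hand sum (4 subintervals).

Δt = 0.5.
Sum = 0.5·[9 + 1.75 + (-1) + (-2.25)] = 3.75.

3.75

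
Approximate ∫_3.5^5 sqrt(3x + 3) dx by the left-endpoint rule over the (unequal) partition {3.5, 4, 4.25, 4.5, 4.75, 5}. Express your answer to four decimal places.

5.8514

Subinterval widths: 0.5, 0.25, 0.25, 0.25, 0.25.
Left endpoints: 3.5, 4, 4.25, 4.5, 4.75.
f(3.5) ≈ 3.6742, f(4) ≈ 3.8730, f(4.25) ≈ 3.9686, f(4.5) ≈ 4.0620, f(4.75) ≈ 4.1533.
Sum = Σ Δx_i · f(x_i).
Sum ≈ 5.8514.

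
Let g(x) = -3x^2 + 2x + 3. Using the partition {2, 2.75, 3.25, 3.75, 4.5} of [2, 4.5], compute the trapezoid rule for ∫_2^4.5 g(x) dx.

Subinterval widths: 0.75, 0.5, 0.5, 0.75.
g(2) = -5, g(2.75) = -14.1875, g(3.25) = -22.1875, g(3.75) = -31.6875, g(4.5) = -48.75.
On each subinterval the trapezoid contributes (Δx_i/2)·[g(x_{i-1}) + g(x_i)].
Sum = -59.921875.

-59.921875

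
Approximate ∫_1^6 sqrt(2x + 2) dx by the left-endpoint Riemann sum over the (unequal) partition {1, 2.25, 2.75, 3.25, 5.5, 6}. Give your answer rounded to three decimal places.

Subinterval widths: 1.25, 0.5, 0.5, 2.25, 0.5.
Left endpoints: 1, 2.25, 2.75, 3.25, 5.5.
f(1) ≈ 2.000, f(2.25) ≈ 2.550, f(2.75) ≈ 2.739, f(3.25) ≈ 2.915, f(5.5) ≈ 3.606.
Sum = Σ Δx_i · f(x_i).
Sum ≈ 13.507.

13.507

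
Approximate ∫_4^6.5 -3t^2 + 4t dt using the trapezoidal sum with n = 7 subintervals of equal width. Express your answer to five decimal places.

-158.28444

Δt = (6.5 − 4)/7 = 5/14.
f(4) = -32, f(61/14) = -7747/196, f(33/7) = -2343/49, f(71/14) = -11147/196, f(38/7) = -3268/49, f(81/14) = -15147/196, f(43/7) = -4343/49, f(6.5) = -100.75.
T_7 = (Δt/2)·[f(t_0) + 2f(t_1) + ... + 2f(t_{6}) + f(t_7)].
Sum ≈ -158.28444.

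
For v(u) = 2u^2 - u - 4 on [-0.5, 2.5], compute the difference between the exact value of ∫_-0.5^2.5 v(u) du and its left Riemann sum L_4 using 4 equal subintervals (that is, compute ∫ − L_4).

2.8125

Exact integral: ∫_-0.5^2.5 v(u) du = -4.5.
L_4 = -7.3125.
Error = -4.5 − (-7.3125) = 2.8125.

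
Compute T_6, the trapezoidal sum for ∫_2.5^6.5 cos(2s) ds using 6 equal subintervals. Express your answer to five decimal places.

Δs = (6.5 − 2.5)/6 = 2/3.
f(2.5) ≈ 0.28366, f(19/6) ≈ 0.99874, f(23/6) ≈ 0.18622, f(4.5) ≈ -0.91113, f(31/6) ≈ -0.61489, f(35/6) ≈ 0.62184, f(6.5) ≈ 0.90745.
T_6 = (Δs/2)·[f(s_0) + 2f(s_1) + ... + 2f(s_{5}) + f(s_6)].
Sum ≈ 0.58423.

0.58423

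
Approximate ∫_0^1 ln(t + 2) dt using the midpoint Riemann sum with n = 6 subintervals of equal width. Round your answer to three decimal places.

0.910

Δt = (1 − 0)/6 = 1/6.
Midpoints: 1/12, 0.25, 5/12, 7/12, 0.75, 11/12.
f(1/12) ≈ 0.734, f(0.25) ≈ 0.811, f(5/12) ≈ 0.882, f(7/12) ≈ 0.949, f(0.75) ≈ 1.012, f(11/12) ≈ 1.070.
Sum = Δt · [f(1/12) + f(0.25) + f(5/12) + ...].
Sum ≈ 0.910.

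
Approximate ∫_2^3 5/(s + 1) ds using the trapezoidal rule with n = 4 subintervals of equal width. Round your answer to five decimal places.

Δs = (3 − 2)/4 = 0.25.
f(2) = 5/3, f(2.25) = 20/13, f(2.5) = 10/7, f(2.75) = 4/3, f(3) = 1.25.
T_4 = (Δs/2)·[f(s_0) + 2f(s_1) + 2f(s_2) + 2f(s_3) + f(s_4)].
Sum ≈ 1.43967.

1.43967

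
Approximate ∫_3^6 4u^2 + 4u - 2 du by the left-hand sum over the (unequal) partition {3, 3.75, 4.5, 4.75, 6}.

244.75

Subinterval widths: 0.75, 0.75, 0.25, 1.25.
Left endpoints: 3, 3.75, 4.5, 4.75.
f(3) = 46, f(3.75) = 69.25, f(4.5) = 97, f(4.75) = 107.25.
Sum = Σ Δu_i · f(u_i).
Sum = 244.75.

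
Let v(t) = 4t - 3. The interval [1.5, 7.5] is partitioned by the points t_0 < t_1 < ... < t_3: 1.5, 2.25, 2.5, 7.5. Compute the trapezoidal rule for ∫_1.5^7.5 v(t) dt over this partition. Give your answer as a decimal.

90

Subinterval widths: 0.75, 0.25, 5.
v(1.5) = 3, v(2.25) = 6, v(2.5) = 7, v(7.5) = 27.
On each subinterval the trapezoid contributes (Δt_i/2)·[v(t_{i-1}) + v(t_i)].
Sum = 90.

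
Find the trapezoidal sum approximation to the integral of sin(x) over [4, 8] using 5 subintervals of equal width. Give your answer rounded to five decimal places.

-0.48075

Δx = (8 − 4)/5 = 0.8.
f(4) ≈ -0.75680, f(4.8) ≈ -0.99616, f(5.6) ≈ -0.63127, f(6.4) ≈ 0.11655, f(7.2) ≈ 0.79367, f(8) ≈ 0.98936.
T_5 = (Δx/2)·[f(x_0) + 2f(x_1) + ... + 2f(x_{4}) + f(x_5)].
Sum ≈ -0.48075.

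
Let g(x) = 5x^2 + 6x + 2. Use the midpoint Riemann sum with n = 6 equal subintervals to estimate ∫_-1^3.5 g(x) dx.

114.8203125

Δx = (3.5 − (-1))/6 = 0.75.
Midpoints: -0.625, 0.125, 0.875, 1.625, 2.375, 3.125.
g(-0.625) = 0.203125, g(0.125) = 2.828125, g(0.875) = 11.078125, g(1.625) = 24.953125, g(2.375) = 44.453125, g(3.125) = 69.578125.
Sum = Δx · [g(-0.625) + g(0.125) + g(0.875) + ...].
Sum = 114.8203125.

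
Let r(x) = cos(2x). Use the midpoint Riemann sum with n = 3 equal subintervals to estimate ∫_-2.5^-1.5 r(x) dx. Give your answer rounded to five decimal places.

-0.56034

Δx = (-1.5 − (-2.5))/3 = 1/3.
Midpoints: -7/3, -2, -5/3.
r(-7/3) ≈ -0.04571, r(-2) ≈ -0.65364, r(-5/3) ≈ -0.98167.
Sum = Δx · [r(-7/3) + r(-2) + r(-5/3)].
Sum ≈ -0.56034.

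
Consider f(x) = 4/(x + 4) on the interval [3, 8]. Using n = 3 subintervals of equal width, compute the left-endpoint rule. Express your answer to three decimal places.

Δx = (8 − 3)/3 = 5/3.
Left endpoints: 3, 14/3, 19/3.
f(3) = 4/7, f(14/3) = 6/13, f(19/3) = 12/31.
Sum = Δx · [f(3) + f(14/3) + f(19/3)].
Sum ≈ 2.367.

2.367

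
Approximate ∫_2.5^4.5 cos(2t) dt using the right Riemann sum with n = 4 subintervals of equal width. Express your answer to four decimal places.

Δt = (4.5 − 2.5)/4 = 0.5.
Right endpoints: 3, 3.5, 4, 4.5.
f(3) ≈ 0.9602, f(3.5) ≈ 0.7539, f(4) ≈ -0.1455, f(4.5) ≈ -0.9111.
Sum = Δt · [f(3) + f(3.5) + f(4) + f(4.5)].
Sum ≈ 0.3287.

0.3287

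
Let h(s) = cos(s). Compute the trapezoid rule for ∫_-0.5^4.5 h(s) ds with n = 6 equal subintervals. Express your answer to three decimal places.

Δs = (4.5 − (-0.5))/6 = 5/6.
h(-0.5) ≈ 0.878, h(1/3) ≈ 0.945, h(7/6) ≈ 0.393, h(2) ≈ -0.416, h(17/6) ≈ -0.953, h(11/3) ≈ -0.865, h(4.5) ≈ -0.211.
T_6 = (Δs/2)·[h(s_0) + 2h(s_1) + ... + 2h(s_{5}) + h(s_6)].
Sum ≈ -0.469.

-0.469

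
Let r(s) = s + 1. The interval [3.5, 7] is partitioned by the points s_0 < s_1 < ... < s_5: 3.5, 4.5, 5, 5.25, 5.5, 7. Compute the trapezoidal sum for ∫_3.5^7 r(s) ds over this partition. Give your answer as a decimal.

21.875

Subinterval widths: 1, 0.5, 0.25, 0.25, 1.5.
r(3.5) = 4.5, r(4.5) = 5.5, r(5) = 6, r(5.25) = 6.25, r(5.5) = 6.5, r(7) = 8.
On each subinterval the trapezoid contributes (Δs_i/2)·[r(s_{i-1}) + r(s_i)].
Sum = 21.875.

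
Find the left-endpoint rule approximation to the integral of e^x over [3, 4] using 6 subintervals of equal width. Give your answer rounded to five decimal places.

Δx = (4 − 3)/6 = 1/6.
Left endpoints: 3, 19/6, 10/3, 3.5, 11/3, 23/6.
f(3) ≈ 20.08554, f(19/6) ≈ 23.72826, f(10/3) ≈ 28.03162, f(3.5) ≈ 33.11545, f(11/3) ≈ 39.12128, f(23/6) ≈ 46.21634.
Sum = Δx · [f(3) + f(19/6) + f(10/3) + ...].
Sum ≈ 31.71642.

31.71642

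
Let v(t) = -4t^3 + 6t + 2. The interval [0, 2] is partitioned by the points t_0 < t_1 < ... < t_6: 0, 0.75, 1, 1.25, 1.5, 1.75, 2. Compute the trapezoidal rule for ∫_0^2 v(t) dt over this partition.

-0.53125

Subinterval widths: 0.75, 0.25, 0.25, 0.25, 0.25, 0.25.
v(0) = 2, v(0.75) = 4.8125, v(1) = 4, v(1.25) = 1.6875, v(1.5) = -2.5, v(1.75) = -8.9375, v(2) = -18.
On each subinterval the trapezoid contributes (Δt_i/2)·[v(t_{i-1}) + v(t_i)].
Sum = -0.53125.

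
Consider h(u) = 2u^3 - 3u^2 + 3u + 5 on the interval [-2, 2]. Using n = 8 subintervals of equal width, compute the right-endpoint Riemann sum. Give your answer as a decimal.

Δu = (2 − (-2))/8 = 0.5.
Right endpoints: -1.5, -1, -0.5, 0, 0.5, 1, 1.5, 2.
h(-1.5) = -13, h(-1) = -3, h(-0.5) = 2.5, h(0) = 5, h(0.5) = 6, h(1) = 7, h(1.5) = 9.5, h(2) = 15.
Sum = Δu · [h(-1.5) + h(-1) + h(-0.5) + ...].
Sum = 14.5.

14.5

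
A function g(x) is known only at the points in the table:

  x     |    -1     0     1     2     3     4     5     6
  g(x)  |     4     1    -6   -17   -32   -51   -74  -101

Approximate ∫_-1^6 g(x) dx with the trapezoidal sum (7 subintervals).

Δx = 1.
T_7 = (1/2)·[4 + 2·1 + 2·(-6) + 2·(-17) + 2·(-32) + 2·(-51) + 2·(-74) + (-101)] = -227.5.

-227.5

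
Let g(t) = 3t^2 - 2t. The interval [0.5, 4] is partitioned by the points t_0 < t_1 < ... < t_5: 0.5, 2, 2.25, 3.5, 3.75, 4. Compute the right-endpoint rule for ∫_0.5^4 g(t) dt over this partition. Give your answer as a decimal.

Subinterval widths: 1.5, 0.25, 1.25, 0.25, 0.25.
Right endpoints: 2, 2.25, 3.5, 3.75, 4.
g(2) = 8, g(2.25) = 10.6875, g(3.5) = 29.75, g(3.75) = 34.6875, g(4) = 40.
Sum = Σ Δt_i · g(t_i).
Sum = 70.53125.

70.53125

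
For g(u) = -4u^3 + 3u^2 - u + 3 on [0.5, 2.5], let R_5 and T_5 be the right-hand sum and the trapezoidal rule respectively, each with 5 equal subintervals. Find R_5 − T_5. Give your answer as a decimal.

-9.2

R_5 = -30.5.
T_5 = -21.3.
R_5 − T_5 = -9.2.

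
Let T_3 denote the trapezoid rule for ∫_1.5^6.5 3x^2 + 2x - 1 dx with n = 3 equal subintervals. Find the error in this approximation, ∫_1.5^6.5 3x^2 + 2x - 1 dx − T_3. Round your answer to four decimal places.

Exact integral: ∫_1.5^6.5 f(x) dx = 306.25.
T_3 ≈ 313.194444.
Error ≈ 306.25 − 313.194444 ≈ -6.9444.

-6.9444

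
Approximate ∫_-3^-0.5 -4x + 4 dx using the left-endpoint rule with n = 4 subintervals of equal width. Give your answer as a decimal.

30.625

Δx = (-0.5 − (-3))/4 = 0.625.
Left endpoints: -3, -2.375, -1.75, -1.125.
f(-3) = 16, f(-2.375) = 13.5, f(-1.75) = 11, f(-1.125) = 8.5.
Sum = Δx · [f(-3) + f(-2.375) + f(-1.75) + f(-1.125)].
Sum = 30.625.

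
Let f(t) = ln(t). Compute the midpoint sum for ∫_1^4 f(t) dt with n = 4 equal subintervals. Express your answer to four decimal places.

Δt = (4 − 1)/4 = 0.75.
Midpoints: 1.375, 2.125, 2.875, 3.625.
f(1.375) ≈ 0.3185, f(2.125) ≈ 0.7538, f(2.875) ≈ 1.0561, f(3.625) ≈ 1.2879.
Sum = Δt · [f(1.375) + f(2.125) + f(2.875) + f(3.625)].
Sum ≈ 2.5621.

2.5621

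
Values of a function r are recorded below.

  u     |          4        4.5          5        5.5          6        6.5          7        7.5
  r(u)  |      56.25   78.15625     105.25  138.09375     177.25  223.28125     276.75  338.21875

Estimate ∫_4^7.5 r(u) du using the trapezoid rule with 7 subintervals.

598.0078125

Δu = 0.5.
T_7 = (0.5/2)·[56.25 + 2·78.15625 + 2·105.25 + 2·138.09375 + 2·177.25 + 2·223.28125 + 2·276.75 + 338.21875] = 598.0078125.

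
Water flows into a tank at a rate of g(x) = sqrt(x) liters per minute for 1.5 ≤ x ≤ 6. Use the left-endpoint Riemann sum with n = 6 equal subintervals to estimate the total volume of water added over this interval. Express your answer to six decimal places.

8.104422

Δx = (6 − 1.5)/6 = 0.75.
Left endpoints: 1.5, 2.25, 3, 3.75, 4.5, 5.25.
g(1.5) ≈ 1.224745, g(2.25) ≈ 1.500000, g(3) ≈ 1.732051, g(3.75) ≈ 1.936492, g(4.5) ≈ 2.121320, g(5.25) ≈ 2.291288.
Sum = Δx · [g(1.5) + g(2.25) + g(3) + ...].
Sum ≈ 8.104422.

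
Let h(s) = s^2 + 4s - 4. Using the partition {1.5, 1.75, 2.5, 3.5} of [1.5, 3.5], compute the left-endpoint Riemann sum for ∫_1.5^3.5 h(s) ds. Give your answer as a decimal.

Subinterval widths: 0.25, 0.75, 1.
Left endpoints: 1.5, 1.75, 2.5.
h(1.5) = 4.25, h(1.75) = 6.0625, h(2.5) = 12.25.
Sum = Σ Δs_i · h(s_i).
Sum = 17.859375.

17.859375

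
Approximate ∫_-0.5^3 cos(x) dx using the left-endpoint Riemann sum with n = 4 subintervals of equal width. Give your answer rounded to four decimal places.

Δx = (3 − (-0.5))/4 = 0.875.
Left endpoints: -0.5, 0.375, 1.25, 2.125.
f(-0.5) ≈ 0.8776, f(0.375) ≈ 0.9305, f(1.25) ≈ 0.3153, f(2.125) ≈ -0.5263.
Sum = Δx · [f(-0.5) + f(0.375) + f(1.25) + f(2.125)].
Sum ≈ 1.3975.

1.3975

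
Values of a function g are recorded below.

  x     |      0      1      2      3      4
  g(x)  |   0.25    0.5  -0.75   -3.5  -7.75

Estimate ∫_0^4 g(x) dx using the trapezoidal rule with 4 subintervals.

-7.5

Δx = 1.
T_4 = (1/2)·[0.25 + 2·0.5 + 2·(-0.75) + 2·(-3.5) + (-7.75)] = -7.5.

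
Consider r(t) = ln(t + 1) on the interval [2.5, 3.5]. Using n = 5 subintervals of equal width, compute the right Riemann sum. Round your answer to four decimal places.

1.4086

Δt = (3.5 − 2.5)/5 = 0.2.
Right endpoints: 2.7, 2.9, 3.1, 3.3, 3.5.
r(2.7) ≈ 1.3083, r(2.9) ≈ 1.3610, r(3.1) ≈ 1.4110, r(3.3) ≈ 1.4586, r(3.5) ≈ 1.5041.
Sum = Δt · [r(2.7) + r(2.9) + r(3.1) + r(3.3) + r(3.5)].
Sum ≈ 1.4086.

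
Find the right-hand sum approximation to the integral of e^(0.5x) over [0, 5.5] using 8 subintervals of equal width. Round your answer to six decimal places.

Δx = (5.5 − 0)/8 = 0.6875.
Right endpoints: 0.6875, 1.375, 2.0625, 2.75, 3.4375, 4.125, 4.8125, 5.5.
f(0.6875) ≈ 1.410226, f(1.375) ≈ 1.988737, f(2.0625) ≈ 2.804569, f(2.75) ≈ 3.955077, f(3.4375) ≈ 5.577552, f(4.125) ≈ 7.865609, f(4.8125) ≈ 11.092287, f(5.5) ≈ 15.642632.
Sum = Δx · [f(0.6875) + f(1.375) + f(2.0625) + ...].
Sum ≈ 34.606474.

34.606474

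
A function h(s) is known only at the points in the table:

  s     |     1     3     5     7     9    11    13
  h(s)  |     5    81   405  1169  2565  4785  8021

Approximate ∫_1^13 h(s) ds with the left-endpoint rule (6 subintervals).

18020

Δs = 2.
Sum = 2·[5 + 81 + 405 + 1169 + 2565 + 4785] = 18020.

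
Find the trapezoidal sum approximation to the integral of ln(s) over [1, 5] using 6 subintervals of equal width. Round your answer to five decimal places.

4.01805

Δs = (5 − 1)/6 = 2/3.
f(1) ≈ 0.00000, f(5/3) ≈ 0.51083, f(7/3) ≈ 0.84730, f(3) ≈ 1.09861, f(11/3) ≈ 1.29928, f(13/3) ≈ 1.46634, f(5) ≈ 1.60944.
T_6 = (Δs/2)·[f(s_0) + 2f(s_1) + ... + 2f(s_{5}) + f(s_6)].
Sum ≈ 4.01805.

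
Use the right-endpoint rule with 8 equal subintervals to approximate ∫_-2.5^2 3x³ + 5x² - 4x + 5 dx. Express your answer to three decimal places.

61.438

Δx = (2 − (-2.5))/8 = 0.5625.
Right endpoints: -1.9375, -1.375, -0.8125, -0.25, 0.3125, 0.875, 1.4375, 2.
f(-1.9375) = 39731/4096, f(-1.375) = 6223/512, f(-0.8125) = 40721/4096, f(-0.25) = 6.265625, f(0.3125) = 17735/4096, f(0.875) = 3757/512, f(1.4375) = 75749/4096, f(2) = 41.
Sum = Δx · [f(-1.9375) + f(-1.375) + f(-0.8125) + ...].
Sum ≈ 61.438.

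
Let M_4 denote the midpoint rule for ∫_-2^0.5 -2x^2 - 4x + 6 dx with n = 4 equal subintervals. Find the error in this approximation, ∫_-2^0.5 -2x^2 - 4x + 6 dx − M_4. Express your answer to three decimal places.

Exact integral: ∫_-2^0.5 f(x) dx ≈ 17.08333.
M_4 = 17.24609375.
Error ≈ 17.08333 − 17.24609375 ≈ -0.163.

-0.163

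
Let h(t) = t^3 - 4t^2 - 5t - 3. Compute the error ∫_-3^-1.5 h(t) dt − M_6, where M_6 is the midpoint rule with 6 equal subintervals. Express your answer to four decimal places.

Exact integral: ∫_-3^-1.5 h(t) dt = -38.109375.
M_6 ≈ -38.025391.
Error ≈ -38.109375 − (-38.025391) ≈ -0.0840.

-0.0840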